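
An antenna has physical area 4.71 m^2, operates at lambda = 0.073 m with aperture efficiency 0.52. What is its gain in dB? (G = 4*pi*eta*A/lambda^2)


G_linear = 4*pi*0.52*4.71/0.073^2 = 5775.48
G_dB = 10*log10(5775.48) = 37.6 dB

37.6 dB


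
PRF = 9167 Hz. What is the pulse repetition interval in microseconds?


PRI = 1/9167 = 0.0001090869 s = 109.1 us

109.1 us


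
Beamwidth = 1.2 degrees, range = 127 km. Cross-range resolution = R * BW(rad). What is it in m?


BW_rad = 0.020943951
CR = 127000 * 0.020943951 = 2659.9 m

2659.9 m


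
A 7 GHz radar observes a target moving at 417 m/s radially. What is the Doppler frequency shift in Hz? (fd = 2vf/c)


fd = 2 * 417 * 7000000000.0 / 3e8 = 19460.0 Hz

19460.0 Hz


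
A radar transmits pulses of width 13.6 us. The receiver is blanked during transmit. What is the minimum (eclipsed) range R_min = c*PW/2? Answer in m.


R_min = 3e8 * 13.6e-6 / 2 = 2040.0 m

2040.0 m


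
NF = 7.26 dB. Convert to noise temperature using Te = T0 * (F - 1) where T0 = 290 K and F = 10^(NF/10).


NF_lin = 10^(7.26/10) = 5.321083
Te = 290 * (5.321083 - 1) = 1253.1 K

1253.1 K


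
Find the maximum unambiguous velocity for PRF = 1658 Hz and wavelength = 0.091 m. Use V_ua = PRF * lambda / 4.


V_ua = 1658 * 0.091 / 4 = 37.7 m/s

37.7 m/s


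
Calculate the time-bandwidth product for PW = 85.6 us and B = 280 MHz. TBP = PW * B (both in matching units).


TBP = 85.6 * 280 = 23968.0

23968.0


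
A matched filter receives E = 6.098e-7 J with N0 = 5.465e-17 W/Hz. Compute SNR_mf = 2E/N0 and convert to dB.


SNR_lin = 2 * 6.098e-7 / 5.465e-17 = 2.232e10
SNR_dB = 10*log10(2.232e10) = 103.5 dB

103.5 dB


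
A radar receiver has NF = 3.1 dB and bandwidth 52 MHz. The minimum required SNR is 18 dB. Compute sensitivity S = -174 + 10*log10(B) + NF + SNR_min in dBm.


10*log10(52000000.0) = 77.16
S = -174 + 77.16 + 3.1 + 18 = -75.7 dBm

-75.7 dBm


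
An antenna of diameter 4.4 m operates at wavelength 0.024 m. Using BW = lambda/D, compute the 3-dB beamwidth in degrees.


BW_rad = 0.024 / 4.4 = 0.005455
BW_deg = 0.31 degrees

0.31 degrees


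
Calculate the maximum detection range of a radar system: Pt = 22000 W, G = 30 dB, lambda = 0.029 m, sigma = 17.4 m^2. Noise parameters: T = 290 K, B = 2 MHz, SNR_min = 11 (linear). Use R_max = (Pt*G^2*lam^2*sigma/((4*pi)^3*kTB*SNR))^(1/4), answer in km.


G_lin = 10^(30/10) = 1000.0
R^4 = 22000 * 1000.0^2 * 0.029^2 * 17.4 / ((4*pi)^3 * 1.38e-23 * 290 * 2000000.0 * 11)
R^4 = 1.84263e18 m^4
R_max = (1.84263e18)^(1/4) = 36843.4 m = 36.8 km

36.8 km


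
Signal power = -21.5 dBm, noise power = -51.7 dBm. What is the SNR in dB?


SNR = -21.5 - (-51.7) = 30.2 dB

30.2 dB


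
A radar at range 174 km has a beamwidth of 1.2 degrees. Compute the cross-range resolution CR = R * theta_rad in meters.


BW_rad = 0.020943951
CR = 174000 * 0.020943951 = 3644.2 m

3644.2 m


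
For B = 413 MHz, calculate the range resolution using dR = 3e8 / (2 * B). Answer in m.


dR = 3e8 / (2 * 413000000.0) = 0.36 m

0.36 m


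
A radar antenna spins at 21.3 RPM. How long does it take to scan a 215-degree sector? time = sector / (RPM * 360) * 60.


t = 215 / (21.3 * 360) * 60 = 1.68 s

1.68 s


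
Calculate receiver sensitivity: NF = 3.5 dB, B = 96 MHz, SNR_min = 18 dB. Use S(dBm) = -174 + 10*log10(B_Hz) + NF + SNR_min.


10*log10(96000000.0) = 79.82
S = -174 + 79.82 + 3.5 + 18 = -72.7 dBm

-72.7 dBm


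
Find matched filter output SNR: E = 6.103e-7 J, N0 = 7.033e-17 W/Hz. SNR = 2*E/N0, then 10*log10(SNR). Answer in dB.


SNR_lin = 2 * 6.103e-7 / 7.033e-17 = 1.736e10
SNR_dB = 10*log10(1.736e10) = 102.4 dB

102.4 dB


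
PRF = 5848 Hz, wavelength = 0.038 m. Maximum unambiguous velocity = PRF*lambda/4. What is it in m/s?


V_ua = 5848 * 0.038 / 4 = 55.6 m/s

55.6 m/s


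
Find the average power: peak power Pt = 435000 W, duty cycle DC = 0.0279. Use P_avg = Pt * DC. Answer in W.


P_avg = 435000 * 0.0279 = 12136.5 W

12136.5 W


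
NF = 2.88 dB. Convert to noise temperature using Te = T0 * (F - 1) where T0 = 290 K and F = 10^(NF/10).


NF_lin = 10^(2.88/10) = 1.940886
Te = 290 * (1.940886 - 1) = 272.9 K

272.9 K


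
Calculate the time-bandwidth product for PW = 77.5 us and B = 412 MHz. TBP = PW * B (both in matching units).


TBP = 77.5 * 412 = 31930.0

31930.0


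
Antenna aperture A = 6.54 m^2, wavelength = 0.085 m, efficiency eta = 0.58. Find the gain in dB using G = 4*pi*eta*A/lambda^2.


G_linear = 4*pi*0.58*6.54/0.085^2 = 6597.48
G_dB = 10*log10(6597.48) = 38.2 dB

38.2 dB


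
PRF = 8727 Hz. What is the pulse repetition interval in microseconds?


PRI = 1/8727 = 0.0001145869 s = 114.6 us

114.6 us


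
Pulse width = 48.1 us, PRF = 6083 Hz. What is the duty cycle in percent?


DC = 48.1e-6 * 6083 * 100 = 29.26%

29.26%


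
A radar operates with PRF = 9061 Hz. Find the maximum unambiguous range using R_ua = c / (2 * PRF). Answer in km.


R_ua = 3e8 / (2 * 9061) = 16554.5 m = 16.6 km

16.6 km


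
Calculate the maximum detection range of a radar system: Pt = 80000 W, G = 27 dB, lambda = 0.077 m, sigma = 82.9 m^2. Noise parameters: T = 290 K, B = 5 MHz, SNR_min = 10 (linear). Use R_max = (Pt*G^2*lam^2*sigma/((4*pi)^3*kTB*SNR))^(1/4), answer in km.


G_lin = 10^(27/10) = 501.187234
R^4 = 80000 * 501.187234^2 * 0.077^2 * 82.9 / ((4*pi)^3 * 1.38e-23 * 290 * 5000000.0 * 10)
R^4 = 2.48742e19 m^4
R_max = (2.48742e19)^(1/4) = 70621.6 m = 70.6 km

70.6 km


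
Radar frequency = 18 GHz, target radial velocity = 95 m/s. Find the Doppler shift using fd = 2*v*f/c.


fd = 2 * 95 * 18000000000.0 / 3e8 = 11400.0 Hz

11400.0 Hz


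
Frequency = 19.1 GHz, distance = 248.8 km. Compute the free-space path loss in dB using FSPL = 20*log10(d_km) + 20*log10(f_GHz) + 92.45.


20*log10(248.8) = 47.92
20*log10(19.1) = 25.62
FSPL = 166.0 dB

166.0 dB


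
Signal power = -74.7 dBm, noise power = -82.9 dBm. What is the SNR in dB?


SNR = -74.7 - (-82.9) = 8.2 dB

8.2 dB


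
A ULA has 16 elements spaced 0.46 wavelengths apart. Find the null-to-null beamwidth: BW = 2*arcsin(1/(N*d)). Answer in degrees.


1/(N*d) = 1/(16*0.46) = 0.13587
BW = 2*arcsin(0.13587) = 15.6 degrees

15.6 degrees


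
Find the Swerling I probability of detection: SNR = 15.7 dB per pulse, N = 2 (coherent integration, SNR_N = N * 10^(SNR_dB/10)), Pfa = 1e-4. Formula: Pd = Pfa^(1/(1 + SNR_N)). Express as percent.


SNR_lin = 10^(15.7/10) = 37.15352
SNR_N = 2 * 37.15352 = 74.30704
1/(1 + SNR_N) = 1/75.30704 = 0.013279
Pd = (1e-4)^0.013279 = 0.88488
Pd = 88.5%

88.5%


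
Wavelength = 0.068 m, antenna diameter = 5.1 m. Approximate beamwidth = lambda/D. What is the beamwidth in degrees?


BW_rad = 0.068 / 5.1 = 0.013333
BW_deg = 0.76 degrees

0.76 degrees


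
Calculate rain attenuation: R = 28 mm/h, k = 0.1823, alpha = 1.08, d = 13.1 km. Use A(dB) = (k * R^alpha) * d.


gamma = 0.1823 * 28^1.08 = 6.663729 dB/km
A = 6.663729 * 13.1 = 87.29 dB

87.29 dB


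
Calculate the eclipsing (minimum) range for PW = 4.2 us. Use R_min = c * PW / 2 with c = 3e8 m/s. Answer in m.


R_min = 3e8 * 4.2e-6 / 2 = 630.0 m

630.0 m


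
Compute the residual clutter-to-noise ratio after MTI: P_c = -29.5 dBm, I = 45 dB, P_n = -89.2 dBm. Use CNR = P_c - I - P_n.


CNR = -29.5 - 45 - (-89.2) = 14.7 dB

14.7 dB


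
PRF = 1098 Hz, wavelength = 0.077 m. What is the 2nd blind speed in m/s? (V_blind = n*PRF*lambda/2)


V_blind = 2 * 1098 * 0.077 / 2 = 84.5 m/s

84.5 m/s


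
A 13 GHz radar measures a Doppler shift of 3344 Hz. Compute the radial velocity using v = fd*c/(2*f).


v = 3344 * 3e8 / (2 * 13000000000.0) = 38.6 m/s

38.6 m/s


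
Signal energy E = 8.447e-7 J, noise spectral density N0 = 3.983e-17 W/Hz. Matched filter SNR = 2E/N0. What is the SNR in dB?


SNR_lin = 2 * 8.447e-7 / 3.983e-17 = 4.242e10
SNR_dB = 10*log10(4.242e10) = 106.3 dB

106.3 dB


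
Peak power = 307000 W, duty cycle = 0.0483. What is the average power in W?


P_avg = 307000 * 0.0483 = 14828.1 W

14828.1 W


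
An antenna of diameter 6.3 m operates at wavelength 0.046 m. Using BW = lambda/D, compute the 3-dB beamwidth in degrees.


BW_rad = 0.046 / 6.3 = 0.007302
BW_deg = 0.42 degrees

0.42 degrees


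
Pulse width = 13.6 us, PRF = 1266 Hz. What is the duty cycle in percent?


DC = 13.6e-6 * 1266 * 100 = 1.72%

1.72%


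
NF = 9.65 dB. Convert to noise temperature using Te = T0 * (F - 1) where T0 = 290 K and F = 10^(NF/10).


NF_lin = 10^(9.65/10) = 9.225714
Te = 290 * (9.225714 - 1) = 2385.5 K

2385.5 K


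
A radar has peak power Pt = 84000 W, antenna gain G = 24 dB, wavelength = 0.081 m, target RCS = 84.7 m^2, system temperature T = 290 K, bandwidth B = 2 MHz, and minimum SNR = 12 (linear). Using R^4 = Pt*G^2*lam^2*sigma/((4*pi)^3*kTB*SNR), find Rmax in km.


G_lin = 10^(24/10) = 251.188643
R^4 = 84000 * 251.188643^2 * 0.081^2 * 84.7 / ((4*pi)^3 * 1.38e-23 * 290 * 2000000.0 * 12)
R^4 = 1.54531e19 m^4
R_max = (1.54531e19)^(1/4) = 62698.0 m = 62.7 km

62.7 km


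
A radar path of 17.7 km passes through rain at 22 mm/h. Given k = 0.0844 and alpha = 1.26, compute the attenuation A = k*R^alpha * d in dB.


gamma = 0.0844 * 22^1.26 = 4.147582 dB/km
A = 4.147582 * 17.7 = 73.41 dB

73.41 dB


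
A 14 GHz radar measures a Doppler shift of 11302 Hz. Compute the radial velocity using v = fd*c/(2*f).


v = 11302 * 3e8 / (2 * 14000000000.0) = 121.1 m/s

121.1 m/s


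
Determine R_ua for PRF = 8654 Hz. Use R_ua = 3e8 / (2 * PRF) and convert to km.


R_ua = 3e8 / (2 * 8654) = 17333.0 m = 17.3 km

17.3 km


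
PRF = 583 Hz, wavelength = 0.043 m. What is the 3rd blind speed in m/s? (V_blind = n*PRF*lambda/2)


V_blind = 3 * 583 * 0.043 / 2 = 37.6 m/s

37.6 m/s


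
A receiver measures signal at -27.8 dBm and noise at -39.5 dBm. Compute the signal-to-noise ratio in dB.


SNR = -27.8 - (-39.5) = 11.7 dB

11.7 dB


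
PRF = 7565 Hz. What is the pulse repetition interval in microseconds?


PRI = 1/7565 = 0.0001321877 s = 132.2 us

132.2 us


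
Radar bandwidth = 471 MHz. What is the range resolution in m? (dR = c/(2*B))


dR = 3e8 / (2 * 471000000.0) = 0.32 m

0.32 m


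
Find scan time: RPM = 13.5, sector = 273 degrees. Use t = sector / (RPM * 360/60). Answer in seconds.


t = 273 / (13.5 * 360) * 60 = 3.37 s

3.37 s


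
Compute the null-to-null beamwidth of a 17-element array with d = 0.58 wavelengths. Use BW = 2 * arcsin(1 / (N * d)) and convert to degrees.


1/(N*d) = 1/(17*0.58) = 0.10142
BW = 2*arcsin(0.10142) = 11.6 degrees

11.6 degrees


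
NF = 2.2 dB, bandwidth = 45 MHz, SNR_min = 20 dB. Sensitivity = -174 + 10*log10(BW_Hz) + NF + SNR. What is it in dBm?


10*log10(45000000.0) = 76.53
S = -174 + 76.53 + 2.2 + 20 = -75.3 dBm

-75.3 dBm


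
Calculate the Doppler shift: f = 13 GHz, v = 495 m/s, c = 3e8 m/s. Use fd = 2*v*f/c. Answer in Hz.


fd = 2 * 495 * 13000000000.0 / 3e8 = 42900.0 Hz

42900.0 Hz


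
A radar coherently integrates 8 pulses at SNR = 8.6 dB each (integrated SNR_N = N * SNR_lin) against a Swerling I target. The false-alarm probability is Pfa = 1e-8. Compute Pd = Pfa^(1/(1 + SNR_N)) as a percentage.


SNR_lin = 10^(8.6/10) = 7.24436
SNR_N = 8 * 7.24436 = 57.95488
1/(1 + SNR_N) = 1/58.95488 = 0.0169621
Pd = (1e-8)^0.0169621 = 0.73165
Pd = 73.2%

73.2%


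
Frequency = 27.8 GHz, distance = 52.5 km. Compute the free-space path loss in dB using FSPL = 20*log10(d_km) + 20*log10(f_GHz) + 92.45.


20*log10(52.5) = 34.4
20*log10(27.8) = 28.88
FSPL = 155.7 dB

155.7 dB


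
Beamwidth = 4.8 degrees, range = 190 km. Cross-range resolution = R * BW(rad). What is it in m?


BW_rad = 0.083775804
CR = 190000 * 0.083775804 = 15917.4 m

15917.4 m


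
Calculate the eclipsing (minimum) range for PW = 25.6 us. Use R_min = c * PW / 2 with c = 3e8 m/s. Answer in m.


R_min = 3e8 * 25.6e-6 / 2 = 3840.0 m

3840.0 m


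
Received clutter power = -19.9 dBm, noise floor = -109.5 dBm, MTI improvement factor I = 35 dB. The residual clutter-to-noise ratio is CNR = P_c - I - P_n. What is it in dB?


CNR = -19.9 - 35 - (-109.5) = 54.6 dB

54.6 dB


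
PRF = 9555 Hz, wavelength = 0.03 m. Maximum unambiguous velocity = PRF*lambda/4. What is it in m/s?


V_ua = 9555 * 0.03 / 4 = 71.7 m/s

71.7 m/s


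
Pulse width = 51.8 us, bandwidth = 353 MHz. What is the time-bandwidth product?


TBP = 51.8 * 353 = 18285.4

18285.4


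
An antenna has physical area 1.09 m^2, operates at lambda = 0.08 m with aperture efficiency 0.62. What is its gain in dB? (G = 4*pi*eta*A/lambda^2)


G_linear = 4*pi*0.62*1.09/0.08^2 = 1326.93
G_dB = 10*log10(1326.93) = 31.2 dB

31.2 dB


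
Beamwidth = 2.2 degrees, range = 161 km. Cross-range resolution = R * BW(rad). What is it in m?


BW_rad = 0.038397244
CR = 161000 * 0.038397244 = 6182.0 m

6182.0 m


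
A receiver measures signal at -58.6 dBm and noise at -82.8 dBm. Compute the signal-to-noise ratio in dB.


SNR = -58.6 - (-82.8) = 24.2 dB

24.2 dB


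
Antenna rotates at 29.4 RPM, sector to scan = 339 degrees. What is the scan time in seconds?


t = 339 / (29.4 * 360) * 60 = 1.92 s

1.92 s


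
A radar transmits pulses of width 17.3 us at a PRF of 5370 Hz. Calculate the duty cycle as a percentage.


DC = 17.3e-6 * 5370 * 100 = 9.29%

9.29%


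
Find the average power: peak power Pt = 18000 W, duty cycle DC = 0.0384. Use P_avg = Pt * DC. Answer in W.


P_avg = 18000 * 0.0384 = 691.2 W

691.2 W


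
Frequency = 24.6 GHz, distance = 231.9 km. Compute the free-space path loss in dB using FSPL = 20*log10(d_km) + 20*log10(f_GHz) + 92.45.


20*log10(231.9) = 47.31
20*log10(24.6) = 27.82
FSPL = 167.6 dB

167.6 dB


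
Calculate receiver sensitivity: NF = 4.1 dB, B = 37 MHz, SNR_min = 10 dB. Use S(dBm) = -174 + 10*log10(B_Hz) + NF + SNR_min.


10*log10(37000000.0) = 75.68
S = -174 + 75.68 + 4.1 + 10 = -84.2 dBm

-84.2 dBm


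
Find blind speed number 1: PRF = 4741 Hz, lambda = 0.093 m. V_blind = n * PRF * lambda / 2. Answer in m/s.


V_blind = 1 * 4741 * 0.093 / 2 = 220.5 m/s

220.5 m/s


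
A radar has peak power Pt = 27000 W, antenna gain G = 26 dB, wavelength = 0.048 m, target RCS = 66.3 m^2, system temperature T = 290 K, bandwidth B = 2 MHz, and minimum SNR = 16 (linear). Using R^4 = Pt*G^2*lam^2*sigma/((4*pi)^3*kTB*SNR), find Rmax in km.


G_lin = 10^(26/10) = 398.107171
R^4 = 27000 * 398.107171^2 * 0.048^2 * 66.3 / ((4*pi)^3 * 1.38e-23 * 290 * 2000000.0 * 16)
R^4 = 2.57219e18 m^4
R_max = (2.57219e18)^(1/4) = 40047.5 m = 40.0 km

40.0 km


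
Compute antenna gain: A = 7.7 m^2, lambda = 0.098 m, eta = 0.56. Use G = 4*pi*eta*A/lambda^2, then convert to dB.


G_linear = 4*pi*0.56*7.7/0.098^2 = 5642.04
G_dB = 10*log10(5642.04) = 37.5 dB

37.5 dB


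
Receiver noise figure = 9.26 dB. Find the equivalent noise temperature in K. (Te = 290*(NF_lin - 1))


NF_lin = 10^(9.26/10) = 8.433348
Te = 290 * (8.433348 - 1) = 2155.7 K

2155.7 K


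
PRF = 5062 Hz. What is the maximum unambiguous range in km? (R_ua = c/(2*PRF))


R_ua = 3e8 / (2 * 5062) = 29632.6 m = 29.6 km

29.6 km


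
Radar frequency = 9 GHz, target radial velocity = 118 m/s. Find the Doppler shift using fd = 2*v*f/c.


fd = 2 * 118 * 9000000000.0 / 3e8 = 7080.0 Hz

7080.0 Hz


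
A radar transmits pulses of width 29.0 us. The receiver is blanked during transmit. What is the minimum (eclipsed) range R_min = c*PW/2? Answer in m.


R_min = 3e8 * 29.0e-6 / 2 = 4350.0 m

4350.0 m


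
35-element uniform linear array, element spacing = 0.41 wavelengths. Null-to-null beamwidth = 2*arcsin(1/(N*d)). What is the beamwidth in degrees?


1/(N*d) = 1/(35*0.41) = 0.069686
BW = 2*arcsin(0.069686) = 8.0 degrees

8.0 degrees


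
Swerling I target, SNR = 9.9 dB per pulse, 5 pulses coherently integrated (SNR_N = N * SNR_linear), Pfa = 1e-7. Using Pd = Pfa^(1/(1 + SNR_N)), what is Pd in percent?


SNR_lin = 10^(9.9/10) = 9.77237
SNR_N = 5 * 9.77237 = 48.86185
1/(1 + SNR_N) = 1/49.86185 = 0.0200554
Pd = (1e-7)^0.0200554 = 0.72379
Pd = 72.4%

72.4%


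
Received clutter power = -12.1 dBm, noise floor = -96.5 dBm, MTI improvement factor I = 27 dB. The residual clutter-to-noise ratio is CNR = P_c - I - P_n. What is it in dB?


CNR = -12.1 - 27 - (-96.5) = 57.4 dB

57.4 dB


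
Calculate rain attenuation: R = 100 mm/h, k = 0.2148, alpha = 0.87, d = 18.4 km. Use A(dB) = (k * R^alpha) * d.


gamma = 0.2148 * 100^0.87 = 11.804138 dB/km
A = 11.804138 * 18.4 = 217.2 dB

217.2 dB


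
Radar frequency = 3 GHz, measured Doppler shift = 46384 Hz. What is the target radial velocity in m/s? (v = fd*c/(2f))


v = 46384 * 3e8 / (2 * 3000000000.0) = 2319.2 m/s

2319.2 m/s


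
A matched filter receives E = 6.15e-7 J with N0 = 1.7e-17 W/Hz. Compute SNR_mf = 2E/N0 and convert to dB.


SNR_lin = 2 * 6.15e-7 / 1.7e-17 = 7.235e10
SNR_dB = 10*log10(7.235e10) = 108.6 dB

108.6 dB


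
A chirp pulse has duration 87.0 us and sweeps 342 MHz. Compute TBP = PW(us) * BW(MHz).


TBP = 87.0 * 342 = 29754.0

29754.0


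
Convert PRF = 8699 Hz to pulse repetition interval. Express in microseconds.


PRI = 1/8699 = 0.0001149557 s = 115.0 us

115.0 us


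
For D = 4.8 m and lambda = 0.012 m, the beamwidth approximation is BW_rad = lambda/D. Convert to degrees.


BW_rad = 0.012 / 4.8 = 0.0025
BW_deg = 0.14 degrees

0.14 degrees


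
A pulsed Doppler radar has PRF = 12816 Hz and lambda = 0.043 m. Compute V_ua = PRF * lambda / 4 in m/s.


V_ua = 12816 * 0.043 / 4 = 137.8 m/s

137.8 m/s


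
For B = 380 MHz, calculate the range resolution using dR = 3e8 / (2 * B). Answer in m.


dR = 3e8 / (2 * 380000000.0) = 0.39 m

0.39 m


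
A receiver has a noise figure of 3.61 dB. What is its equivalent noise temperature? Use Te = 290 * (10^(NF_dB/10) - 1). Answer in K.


NF_lin = 10^(3.61/10) = 2.296149
Te = 290 * (2.296149 - 1) = 375.9 K

375.9 K


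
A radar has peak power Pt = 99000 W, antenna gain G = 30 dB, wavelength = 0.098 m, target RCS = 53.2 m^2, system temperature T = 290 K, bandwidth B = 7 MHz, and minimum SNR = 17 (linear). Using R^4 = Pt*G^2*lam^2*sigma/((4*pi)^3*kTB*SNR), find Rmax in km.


G_lin = 10^(30/10) = 1000.0
R^4 = 99000 * 1000.0^2 * 0.098^2 * 53.2 / ((4*pi)^3 * 1.38e-23 * 290 * 7000000.0 * 17)
R^4 = 5.35236e19 m^4
R_max = (5.35236e19)^(1/4) = 85533.5 m = 85.5 km

85.5 km


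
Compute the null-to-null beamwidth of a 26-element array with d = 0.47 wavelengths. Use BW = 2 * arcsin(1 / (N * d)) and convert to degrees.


1/(N*d) = 1/(26*0.47) = 0.081833
BW = 2*arcsin(0.081833) = 9.4 degrees

9.4 degrees


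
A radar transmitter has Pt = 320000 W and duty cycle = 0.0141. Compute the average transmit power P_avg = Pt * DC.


P_avg = 320000 * 0.0141 = 4512.0 W

4512.0 W


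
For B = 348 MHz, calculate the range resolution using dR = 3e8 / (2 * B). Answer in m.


dR = 3e8 / (2 * 348000000.0) = 0.43 m

0.43 m


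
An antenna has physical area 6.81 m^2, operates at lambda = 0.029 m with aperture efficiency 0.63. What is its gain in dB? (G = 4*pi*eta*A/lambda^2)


G_linear = 4*pi*0.63*6.81/0.029^2 = 64106.42
G_dB = 10*log10(64106.42) = 48.1 dB

48.1 dB


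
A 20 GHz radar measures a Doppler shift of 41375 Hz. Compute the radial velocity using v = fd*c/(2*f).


v = 41375 * 3e8 / (2 * 20000000000.0) = 310.3 m/s

310.3 m/s


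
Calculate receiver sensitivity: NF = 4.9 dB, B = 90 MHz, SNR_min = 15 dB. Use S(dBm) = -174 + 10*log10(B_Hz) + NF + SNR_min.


10*log10(90000000.0) = 79.54
S = -174 + 79.54 + 4.9 + 15 = -74.6 dBm

-74.6 dBm


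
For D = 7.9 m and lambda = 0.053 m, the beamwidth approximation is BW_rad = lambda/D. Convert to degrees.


BW_rad = 0.053 / 7.9 = 0.006709
BW_deg = 0.38 degrees

0.38 degrees


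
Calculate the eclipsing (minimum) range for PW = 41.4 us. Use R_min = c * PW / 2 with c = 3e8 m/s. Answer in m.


R_min = 3e8 * 41.4e-6 / 2 = 6210.0 m

6210.0 m


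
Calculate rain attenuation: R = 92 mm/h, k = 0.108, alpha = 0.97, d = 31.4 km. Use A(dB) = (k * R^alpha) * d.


gamma = 0.108 * 92^0.97 = 8.675569 dB/km
A = 8.675569 * 31.4 = 272.41 dB

272.41 dB


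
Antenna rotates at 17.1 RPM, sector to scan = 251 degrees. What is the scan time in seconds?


t = 251 / (17.1 * 360) * 60 = 2.45 s

2.45 s


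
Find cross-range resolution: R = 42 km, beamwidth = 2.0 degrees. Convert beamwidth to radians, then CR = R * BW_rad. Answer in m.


BW_rad = 0.034906585
CR = 42000 * 0.034906585 = 1466.1 m

1466.1 m


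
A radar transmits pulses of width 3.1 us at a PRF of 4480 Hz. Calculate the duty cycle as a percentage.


DC = 3.1e-6 * 4480 * 100 = 1.39%

1.39%


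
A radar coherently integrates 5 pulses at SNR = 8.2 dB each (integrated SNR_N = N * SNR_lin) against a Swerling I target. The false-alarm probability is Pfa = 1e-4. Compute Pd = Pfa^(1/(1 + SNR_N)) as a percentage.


SNR_lin = 10^(8.2/10) = 6.60693
SNR_N = 5 * 6.60693 = 33.03465
1/(1 + SNR_N) = 1/34.03465 = 0.0293818
Pd = (1e-4)^0.0293818 = 0.76291
Pd = 76.3%

76.3%


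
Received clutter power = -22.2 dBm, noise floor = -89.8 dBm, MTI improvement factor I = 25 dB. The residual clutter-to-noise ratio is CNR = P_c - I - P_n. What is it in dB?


CNR = -22.2 - 25 - (-89.8) = 42.6 dB

42.6 dB


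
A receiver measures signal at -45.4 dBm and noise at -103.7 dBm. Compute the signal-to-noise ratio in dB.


SNR = -45.4 - (-103.7) = 58.3 dB

58.3 dB


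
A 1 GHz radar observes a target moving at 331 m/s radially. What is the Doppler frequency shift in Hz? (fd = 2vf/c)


fd = 2 * 331 * 1000000000.0 / 3e8 = 2206.7 Hz

2206.7 Hz


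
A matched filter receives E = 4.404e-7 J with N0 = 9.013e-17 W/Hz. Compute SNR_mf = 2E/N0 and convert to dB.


SNR_lin = 2 * 4.404e-7 / 9.013e-17 = 9.773e9
SNR_dB = 10*log10(9.773e9) = 99.9 dB

99.9 dB


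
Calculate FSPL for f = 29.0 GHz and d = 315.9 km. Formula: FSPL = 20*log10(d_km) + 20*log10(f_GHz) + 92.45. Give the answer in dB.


20*log10(315.9) = 49.99
20*log10(29.0) = 29.25
FSPL = 171.7 dB

171.7 dB


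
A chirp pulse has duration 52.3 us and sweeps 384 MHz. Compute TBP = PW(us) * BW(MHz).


TBP = 52.3 * 384 = 20083.2

20083.2


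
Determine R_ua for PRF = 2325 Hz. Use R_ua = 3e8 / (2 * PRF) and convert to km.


R_ua = 3e8 / (2 * 2325) = 64516.1 m = 64.5 km

64.5 km


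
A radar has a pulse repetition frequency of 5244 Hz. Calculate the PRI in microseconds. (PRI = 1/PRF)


PRI = 1/5244 = 0.0001906941 s = 190.7 us

190.7 us


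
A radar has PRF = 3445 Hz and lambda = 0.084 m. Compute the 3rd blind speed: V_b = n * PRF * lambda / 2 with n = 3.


V_blind = 3 * 3445 * 0.084 / 2 = 434.1 m/s

434.1 m/s


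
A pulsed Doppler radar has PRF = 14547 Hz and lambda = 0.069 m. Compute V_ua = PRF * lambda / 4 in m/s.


V_ua = 14547 * 0.069 / 4 = 250.9 m/s

250.9 m/s


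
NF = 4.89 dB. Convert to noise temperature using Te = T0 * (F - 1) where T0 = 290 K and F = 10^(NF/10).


NF_lin = 10^(4.89/10) = 3.083188
Te = 290 * (3.083188 - 1) = 604.1 K

604.1 K


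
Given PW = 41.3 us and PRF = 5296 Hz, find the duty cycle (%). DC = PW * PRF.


DC = 41.3e-6 * 5296 * 100 = 21.87%

21.87%


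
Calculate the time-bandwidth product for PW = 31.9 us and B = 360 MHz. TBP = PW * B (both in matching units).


TBP = 31.9 * 360 = 11484.0

11484.0


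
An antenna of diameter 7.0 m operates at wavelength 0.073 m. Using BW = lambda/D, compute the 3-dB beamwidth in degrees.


BW_rad = 0.073 / 7.0 = 0.010429
BW_deg = 0.6 degrees

0.6 degrees


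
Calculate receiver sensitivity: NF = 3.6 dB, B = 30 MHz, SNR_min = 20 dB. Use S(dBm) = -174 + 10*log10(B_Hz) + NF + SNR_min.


10*log10(30000000.0) = 74.77
S = -174 + 74.77 + 3.6 + 20 = -75.6 dBm

-75.6 dBm


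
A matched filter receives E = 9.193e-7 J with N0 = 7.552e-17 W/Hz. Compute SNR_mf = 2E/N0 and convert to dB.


SNR_lin = 2 * 9.193e-7 / 7.552e-17 = 2.435e10
SNR_dB = 10*log10(2.435e10) = 103.9 dB

103.9 dB


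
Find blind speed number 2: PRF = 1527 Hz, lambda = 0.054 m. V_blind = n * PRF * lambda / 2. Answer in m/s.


V_blind = 2 * 1527 * 0.054 / 2 = 82.5 m/s

82.5 m/s


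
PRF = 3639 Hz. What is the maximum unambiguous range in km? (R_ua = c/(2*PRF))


R_ua = 3e8 / (2 * 3639) = 41220.1 m = 41.2 km

41.2 km


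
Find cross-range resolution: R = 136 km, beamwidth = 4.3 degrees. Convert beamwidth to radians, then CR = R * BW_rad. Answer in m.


BW_rad = 0.075049158
CR = 136000 * 0.075049158 = 10206.7 m

10206.7 m


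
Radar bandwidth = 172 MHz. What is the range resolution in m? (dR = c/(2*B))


dR = 3e8 / (2 * 172000000.0) = 0.87 m

0.87 m


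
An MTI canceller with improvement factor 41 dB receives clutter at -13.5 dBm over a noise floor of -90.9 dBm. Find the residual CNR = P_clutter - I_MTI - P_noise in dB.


CNR = -13.5 - 41 - (-90.9) = 36.4 dB

36.4 dB


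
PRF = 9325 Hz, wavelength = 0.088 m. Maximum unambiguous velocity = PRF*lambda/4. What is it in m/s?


V_ua = 9325 * 0.088 / 4 = 205.2 m/s

205.2 m/s


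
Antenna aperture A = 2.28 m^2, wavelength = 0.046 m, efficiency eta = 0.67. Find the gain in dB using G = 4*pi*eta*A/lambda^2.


G_linear = 4*pi*0.67*2.28/0.046^2 = 9072.02
G_dB = 10*log10(9072.02) = 39.6 dB

39.6 dB


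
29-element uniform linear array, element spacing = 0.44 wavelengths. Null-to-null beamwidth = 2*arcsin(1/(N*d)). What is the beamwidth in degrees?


1/(N*d) = 1/(29*0.44) = 0.07837
BW = 2*arcsin(0.07837) = 9.0 degrees

9.0 degrees


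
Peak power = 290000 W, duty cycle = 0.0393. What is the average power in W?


P_avg = 290000 * 0.0393 = 11397.0 W

11397.0 W


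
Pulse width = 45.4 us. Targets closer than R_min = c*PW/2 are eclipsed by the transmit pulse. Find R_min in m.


R_min = 3e8 * 45.4e-6 / 2 = 6810.0 m

6810.0 m


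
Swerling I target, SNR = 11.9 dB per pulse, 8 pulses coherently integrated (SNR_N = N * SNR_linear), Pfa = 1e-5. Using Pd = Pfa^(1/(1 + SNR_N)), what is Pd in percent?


SNR_lin = 10^(11.9/10) = 15.48817
SNR_N = 8 * 15.48817 = 123.90536
1/(1 + SNR_N) = 1/124.90536 = 0.0080061
Pd = (1e-5)^0.0080061 = 0.91195
Pd = 91.2%

91.2%


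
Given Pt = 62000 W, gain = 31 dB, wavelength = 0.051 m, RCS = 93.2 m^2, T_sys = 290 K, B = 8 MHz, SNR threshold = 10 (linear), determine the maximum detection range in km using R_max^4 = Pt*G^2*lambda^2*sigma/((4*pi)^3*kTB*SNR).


G_lin = 10^(31/10) = 1258.925412
R^4 = 62000 * 1258.925412^2 * 0.051^2 * 93.2 / ((4*pi)^3 * 1.38e-23 * 290 * 8000000.0 * 10)
R^4 = 3.74931e19 m^4
R_max = (3.74931e19)^(1/4) = 78250.6 m = 78.3 km

78.3 km


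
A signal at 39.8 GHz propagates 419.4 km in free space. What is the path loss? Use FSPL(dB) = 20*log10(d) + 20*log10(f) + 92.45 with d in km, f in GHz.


20*log10(419.4) = 52.45
20*log10(39.8) = 32.0
FSPL = 176.9 dB

176.9 dB


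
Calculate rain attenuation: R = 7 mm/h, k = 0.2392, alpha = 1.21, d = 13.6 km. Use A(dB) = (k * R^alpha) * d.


gamma = 0.2392 * 7^1.21 = 2.51959 dB/km
A = 2.51959 * 13.6 = 34.27 dB

34.27 dB


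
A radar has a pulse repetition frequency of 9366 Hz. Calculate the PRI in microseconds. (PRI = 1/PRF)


PRI = 1/9366 = 0.0001067692 s = 106.8 us

106.8 us


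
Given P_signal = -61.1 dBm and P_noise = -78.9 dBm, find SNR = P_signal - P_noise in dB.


SNR = -61.1 - (-78.9) = 17.8 dB

17.8 dB


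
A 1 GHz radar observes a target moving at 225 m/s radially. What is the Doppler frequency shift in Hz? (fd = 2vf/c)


fd = 2 * 225 * 1000000000.0 / 3e8 = 1500.0 Hz

1500.0 Hz


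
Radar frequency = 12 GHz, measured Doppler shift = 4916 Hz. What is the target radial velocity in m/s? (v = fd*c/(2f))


v = 4916 * 3e8 / (2 * 12000000000.0) = 61.5 m/s

61.5 m/s


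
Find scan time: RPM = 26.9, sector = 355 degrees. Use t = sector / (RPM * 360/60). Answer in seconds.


t = 355 / (26.9 * 360) * 60 = 2.2 s

2.2 s


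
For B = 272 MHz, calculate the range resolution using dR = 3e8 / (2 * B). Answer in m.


dR = 3e8 / (2 * 272000000.0) = 0.55 m

0.55 m


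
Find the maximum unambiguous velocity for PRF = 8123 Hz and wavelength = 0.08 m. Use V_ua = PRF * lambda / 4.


V_ua = 8123 * 0.08 / 4 = 162.5 m/s

162.5 m/s


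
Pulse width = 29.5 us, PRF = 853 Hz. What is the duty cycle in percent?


DC = 29.5e-6 * 853 * 100 = 2.52%

2.52%


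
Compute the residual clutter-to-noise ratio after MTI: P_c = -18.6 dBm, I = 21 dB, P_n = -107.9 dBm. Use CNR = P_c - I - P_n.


CNR = -18.6 - 21 - (-107.9) = 68.3 dB

68.3 dB


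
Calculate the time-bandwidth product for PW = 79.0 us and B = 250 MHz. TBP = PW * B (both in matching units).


TBP = 79.0 * 250 = 19750.0

19750.0


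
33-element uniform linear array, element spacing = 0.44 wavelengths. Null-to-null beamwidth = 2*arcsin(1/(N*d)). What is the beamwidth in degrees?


1/(N*d) = 1/(33*0.44) = 0.068871
BW = 2*arcsin(0.068871) = 7.9 degrees

7.9 degrees


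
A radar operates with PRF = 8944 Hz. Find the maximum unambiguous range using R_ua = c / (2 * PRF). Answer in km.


R_ua = 3e8 / (2 * 8944) = 16771.0 m = 16.8 km

16.8 km


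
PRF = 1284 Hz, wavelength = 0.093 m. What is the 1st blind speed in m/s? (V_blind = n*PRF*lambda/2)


V_blind = 1 * 1284 * 0.093 / 2 = 59.7 m/s

59.7 m/s


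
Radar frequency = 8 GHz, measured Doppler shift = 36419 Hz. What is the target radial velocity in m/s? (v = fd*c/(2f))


v = 36419 * 3e8 / (2 * 8000000000.0) = 682.9 m/s

682.9 m/s


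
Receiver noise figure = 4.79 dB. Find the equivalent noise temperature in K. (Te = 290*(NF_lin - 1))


NF_lin = 10^(4.79/10) = 3.013006
Te = 290 * (3.013006 - 1) = 583.8 K

583.8 K


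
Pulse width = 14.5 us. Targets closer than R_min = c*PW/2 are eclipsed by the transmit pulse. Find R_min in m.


R_min = 3e8 * 14.5e-6 / 2 = 2175.0 m

2175.0 m


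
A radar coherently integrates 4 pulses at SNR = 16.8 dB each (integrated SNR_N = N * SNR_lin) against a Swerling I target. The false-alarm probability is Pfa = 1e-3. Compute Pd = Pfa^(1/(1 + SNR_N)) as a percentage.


SNR_lin = 10^(16.8/10) = 47.86301
SNR_N = 4 * 47.86301 = 191.45204
1/(1 + SNR_N) = 1/192.45204 = 0.0051961
Pd = (1e-3)^0.0051961 = 0.96474
Pd = 96.5%

96.5%


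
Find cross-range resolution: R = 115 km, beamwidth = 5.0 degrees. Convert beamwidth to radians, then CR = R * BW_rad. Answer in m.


BW_rad = 0.087266463
CR = 115000 * 0.087266463 = 10035.6 m

10035.6 m


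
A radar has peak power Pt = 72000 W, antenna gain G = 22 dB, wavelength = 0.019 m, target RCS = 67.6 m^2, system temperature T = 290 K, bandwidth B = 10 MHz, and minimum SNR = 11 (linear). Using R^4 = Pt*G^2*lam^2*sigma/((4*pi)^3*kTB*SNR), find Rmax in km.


G_lin = 10^(22/10) = 158.489319
R^4 = 72000 * 158.489319^2 * 0.019^2 * 67.6 / ((4*pi)^3 * 1.38e-23 * 290 * 10000000.0 * 11)
R^4 = 5.05228e16 m^4
R_max = (5.05228e16)^(1/4) = 14992.4 m = 15.0 km

15.0 km


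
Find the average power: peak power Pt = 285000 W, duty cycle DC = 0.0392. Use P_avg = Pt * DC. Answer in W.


P_avg = 285000 * 0.0392 = 11172.0 W

11172.0 W


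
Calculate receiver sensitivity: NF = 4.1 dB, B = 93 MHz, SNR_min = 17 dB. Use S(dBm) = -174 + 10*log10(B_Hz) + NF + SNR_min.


10*log10(93000000.0) = 79.68
S = -174 + 79.68 + 4.1 + 17 = -73.2 dBm

-73.2 dBm


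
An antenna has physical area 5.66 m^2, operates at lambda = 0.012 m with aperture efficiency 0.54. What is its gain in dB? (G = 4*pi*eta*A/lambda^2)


G_linear = 4*pi*0.54*5.66/0.012^2 = 266721.22
G_dB = 10*log10(266721.22) = 54.3 dB

54.3 dB


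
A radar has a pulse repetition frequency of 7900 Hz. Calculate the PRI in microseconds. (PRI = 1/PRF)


PRI = 1/7900 = 0.0001265823 s = 126.6 us

126.6 us


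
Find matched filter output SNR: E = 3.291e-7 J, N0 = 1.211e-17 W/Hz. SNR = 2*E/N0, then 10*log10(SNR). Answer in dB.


SNR_lin = 2 * 3.291e-7 / 1.211e-17 = 5.435e10
SNR_dB = 10*log10(5.435e10) = 107.4 dB

107.4 dB


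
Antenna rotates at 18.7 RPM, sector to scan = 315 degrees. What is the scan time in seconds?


t = 315 / (18.7 * 360) * 60 = 2.81 s

2.81 s


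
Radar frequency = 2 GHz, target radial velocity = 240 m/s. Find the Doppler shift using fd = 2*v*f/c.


fd = 2 * 240 * 2000000000.0 / 3e8 = 3200.0 Hz

3200.0 Hz


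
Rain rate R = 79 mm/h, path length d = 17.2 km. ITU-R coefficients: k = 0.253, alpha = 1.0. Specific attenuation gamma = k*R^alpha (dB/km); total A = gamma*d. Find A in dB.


gamma = 0.253 * 79^1.0 = 19.987 dB/km
A = 19.987 * 17.2 = 343.78 dB

343.78 dB


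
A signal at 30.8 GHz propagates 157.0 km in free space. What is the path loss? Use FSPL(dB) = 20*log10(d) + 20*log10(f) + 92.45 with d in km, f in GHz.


20*log10(157.0) = 43.92
20*log10(30.8) = 29.77
FSPL = 166.1 dB

166.1 dB


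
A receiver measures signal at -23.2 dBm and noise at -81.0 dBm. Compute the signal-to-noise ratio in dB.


SNR = -23.2 - (-81.0) = 57.8 dB

57.8 dB


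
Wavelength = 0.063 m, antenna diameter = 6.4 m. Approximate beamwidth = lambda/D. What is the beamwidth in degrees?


BW_rad = 0.063 / 6.4 = 0.009844
BW_deg = 0.56 degrees

0.56 degrees


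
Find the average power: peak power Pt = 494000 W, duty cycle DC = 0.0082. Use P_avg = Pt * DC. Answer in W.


P_avg = 494000 * 0.0082 = 4050.8 W

4050.8 W


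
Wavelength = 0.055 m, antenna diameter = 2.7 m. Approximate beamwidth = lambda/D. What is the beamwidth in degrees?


BW_rad = 0.055 / 2.7 = 0.02037
BW_deg = 1.17 degrees

1.17 degrees


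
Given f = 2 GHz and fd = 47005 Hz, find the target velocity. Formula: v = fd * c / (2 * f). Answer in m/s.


v = 47005 * 3e8 / (2 * 2000000000.0) = 3525.4 m/s

3525.4 m/s


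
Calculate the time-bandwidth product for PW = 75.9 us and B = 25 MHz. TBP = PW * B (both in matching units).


TBP = 75.9 * 25 = 1897.5

1897.5


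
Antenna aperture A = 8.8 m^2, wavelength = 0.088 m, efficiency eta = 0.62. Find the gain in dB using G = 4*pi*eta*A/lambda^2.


G_linear = 4*pi*0.62*8.8/0.088^2 = 8853.58
G_dB = 10*log10(8853.58) = 39.5 dB

39.5 dB


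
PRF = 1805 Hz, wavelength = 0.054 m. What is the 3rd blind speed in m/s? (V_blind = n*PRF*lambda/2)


V_blind = 3 * 1805 * 0.054 / 2 = 146.2 m/s

146.2 m/s


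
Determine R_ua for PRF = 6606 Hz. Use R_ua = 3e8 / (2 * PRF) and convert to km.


R_ua = 3e8 / (2 * 6606) = 22706.6 m = 22.7 km

22.7 km


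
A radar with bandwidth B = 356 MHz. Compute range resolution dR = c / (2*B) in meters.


dR = 3e8 / (2 * 356000000.0) = 0.42 m

0.42 m


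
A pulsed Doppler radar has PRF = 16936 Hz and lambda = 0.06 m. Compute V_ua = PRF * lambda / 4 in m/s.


V_ua = 16936 * 0.06 / 4 = 254.0 m/s

254.0 m/s


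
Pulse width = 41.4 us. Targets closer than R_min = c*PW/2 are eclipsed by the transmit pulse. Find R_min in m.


R_min = 3e8 * 41.4e-6 / 2 = 6210.0 m

6210.0 m


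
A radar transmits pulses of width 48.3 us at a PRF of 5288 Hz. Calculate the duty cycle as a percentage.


DC = 48.3e-6 * 5288 * 100 = 25.54%

25.54%


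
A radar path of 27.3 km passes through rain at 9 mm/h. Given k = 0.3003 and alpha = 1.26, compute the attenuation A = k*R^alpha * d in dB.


gamma = 0.3003 * 9^1.26 = 4.785209 dB/km
A = 4.785209 * 27.3 = 130.64 dB

130.64 dB


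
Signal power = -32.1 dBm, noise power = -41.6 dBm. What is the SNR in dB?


SNR = -32.1 - (-41.6) = 9.5 dB

9.5 dB


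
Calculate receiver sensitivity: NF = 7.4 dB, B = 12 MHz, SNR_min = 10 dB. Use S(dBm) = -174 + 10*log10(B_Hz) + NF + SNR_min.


10*log10(12000000.0) = 70.79
S = -174 + 70.79 + 7.4 + 10 = -85.8 dBm

-85.8 dBm


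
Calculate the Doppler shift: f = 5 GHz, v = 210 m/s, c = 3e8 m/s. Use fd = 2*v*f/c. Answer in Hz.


fd = 2 * 210 * 5000000000.0 / 3e8 = 7000.0 Hz

7000.0 Hz


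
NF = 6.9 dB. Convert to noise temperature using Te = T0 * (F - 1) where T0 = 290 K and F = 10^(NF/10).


NF_lin = 10^(6.9/10) = 4.897788
Te = 290 * (4.897788 - 1) = 1130.4 K

1130.4 K


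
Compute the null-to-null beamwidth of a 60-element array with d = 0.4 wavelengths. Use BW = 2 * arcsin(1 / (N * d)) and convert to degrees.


1/(N*d) = 1/(60*0.4) = 0.041667
BW = 2*arcsin(0.041667) = 4.8 degrees

4.8 degrees


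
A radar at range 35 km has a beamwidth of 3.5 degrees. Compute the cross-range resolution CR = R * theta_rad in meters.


BW_rad = 0.061086524
CR = 35000 * 0.061086524 = 2138.0 m

2138.0 m


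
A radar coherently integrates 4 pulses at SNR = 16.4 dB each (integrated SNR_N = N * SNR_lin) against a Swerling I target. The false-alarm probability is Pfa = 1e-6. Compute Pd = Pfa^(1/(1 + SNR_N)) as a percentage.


SNR_lin = 10^(16.4/10) = 43.65158
SNR_N = 4 * 43.65158 = 174.60632
1/(1 + SNR_N) = 1/175.60632 = 0.0056946
Pd = (1e-6)^0.0056946 = 0.92434
Pd = 92.4%

92.4%


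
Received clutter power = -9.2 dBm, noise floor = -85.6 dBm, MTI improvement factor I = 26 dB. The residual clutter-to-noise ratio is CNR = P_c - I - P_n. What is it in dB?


CNR = -9.2 - 26 - (-85.6) = 50.4 dB

50.4 dB


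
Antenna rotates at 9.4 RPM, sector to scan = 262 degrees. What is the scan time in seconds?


t = 262 / (9.4 * 360) * 60 = 4.65 s

4.65 s


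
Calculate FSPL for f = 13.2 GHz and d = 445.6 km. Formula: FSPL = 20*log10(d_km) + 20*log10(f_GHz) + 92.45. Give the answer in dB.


20*log10(445.6) = 52.98
20*log10(13.2) = 22.41
FSPL = 167.8 dB

167.8 dB


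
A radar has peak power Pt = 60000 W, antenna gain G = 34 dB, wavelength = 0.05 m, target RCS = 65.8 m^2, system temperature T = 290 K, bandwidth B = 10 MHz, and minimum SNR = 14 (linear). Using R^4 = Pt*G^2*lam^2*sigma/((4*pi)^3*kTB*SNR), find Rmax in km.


G_lin = 10^(34/10) = 2511.886432
R^4 = 60000 * 2511.886432^2 * 0.05^2 * 65.8 / ((4*pi)^3 * 1.38e-23 * 290 * 10000000.0 * 14)
R^4 = 5.60122e19 m^4
R_max = (5.60122e19)^(1/4) = 86510.9 m = 86.5 km

86.5 km


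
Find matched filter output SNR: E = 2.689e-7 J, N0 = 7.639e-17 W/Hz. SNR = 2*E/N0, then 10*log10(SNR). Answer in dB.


SNR_lin = 2 * 2.689e-7 / 7.639e-17 = 7.04e9
SNR_dB = 10*log10(7.04e9) = 98.5 dB

98.5 dB


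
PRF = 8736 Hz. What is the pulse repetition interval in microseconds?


PRI = 1/8736 = 0.0001144689 s = 114.5 us

114.5 us


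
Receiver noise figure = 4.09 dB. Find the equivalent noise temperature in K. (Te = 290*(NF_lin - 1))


NF_lin = 10^(4.09/10) = 2.564484
Te = 290 * (2.564484 - 1) = 453.7 K

453.7 K


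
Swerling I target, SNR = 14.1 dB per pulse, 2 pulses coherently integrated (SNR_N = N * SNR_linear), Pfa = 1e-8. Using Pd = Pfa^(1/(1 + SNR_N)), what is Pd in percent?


SNR_lin = 10^(14.1/10) = 25.70396
SNR_N = 2 * 25.70396 = 51.40792
1/(1 + SNR_N) = 1/52.40792 = 0.0190811
Pd = (1e-8)^0.0190811 = 0.70364
Pd = 70.4%

70.4%


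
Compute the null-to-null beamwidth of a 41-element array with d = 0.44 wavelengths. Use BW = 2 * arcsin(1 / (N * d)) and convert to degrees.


1/(N*d) = 1/(41*0.44) = 0.055432
BW = 2*arcsin(0.055432) = 6.4 degrees

6.4 degrees


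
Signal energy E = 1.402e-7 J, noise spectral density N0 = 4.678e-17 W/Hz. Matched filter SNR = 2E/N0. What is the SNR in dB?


SNR_lin = 2 * 1.402e-7 / 4.678e-17 = 5.994e9
SNR_dB = 10*log10(5.994e9) = 97.8 dB

97.8 dB


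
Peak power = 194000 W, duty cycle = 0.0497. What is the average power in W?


P_avg = 194000 * 0.0497 = 9641.8 W

9641.8 W


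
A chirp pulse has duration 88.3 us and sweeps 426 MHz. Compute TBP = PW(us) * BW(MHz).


TBP = 88.3 * 426 = 37615.8

37615.8


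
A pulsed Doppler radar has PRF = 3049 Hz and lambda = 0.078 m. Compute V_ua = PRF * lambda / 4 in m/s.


V_ua = 3049 * 0.078 / 4 = 59.5 m/s

59.5 m/s
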